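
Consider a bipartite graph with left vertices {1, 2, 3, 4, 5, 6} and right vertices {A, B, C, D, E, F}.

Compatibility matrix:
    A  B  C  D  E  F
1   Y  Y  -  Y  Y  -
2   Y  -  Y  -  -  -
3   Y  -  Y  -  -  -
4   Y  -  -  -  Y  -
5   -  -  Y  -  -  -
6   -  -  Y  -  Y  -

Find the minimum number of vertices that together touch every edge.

{1, A, C, E} is a vertex cover of size 4: every edge has an endpoint in this set.
No smaller cover exists because 1–B, 2–A, 3–C, 4–E is a matching of size 4, and a cover must include an endpoint of each of these disjoint edges (König's theorem).

4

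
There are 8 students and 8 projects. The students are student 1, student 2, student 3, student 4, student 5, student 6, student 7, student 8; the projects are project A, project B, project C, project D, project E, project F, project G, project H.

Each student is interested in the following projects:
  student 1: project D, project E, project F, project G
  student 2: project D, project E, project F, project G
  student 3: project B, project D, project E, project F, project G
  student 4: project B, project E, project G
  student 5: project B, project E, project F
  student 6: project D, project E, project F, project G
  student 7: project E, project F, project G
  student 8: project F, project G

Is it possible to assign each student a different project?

No

The set {student 1, student 2, student 3, student 4, student 5, student 6, student 7, student 8} has only 5 neighbours ({project B, project D, project E, project F, project G}), so by Hall's theorem at most 5 of the 8 students can be matched.
Hence no matching covers every student.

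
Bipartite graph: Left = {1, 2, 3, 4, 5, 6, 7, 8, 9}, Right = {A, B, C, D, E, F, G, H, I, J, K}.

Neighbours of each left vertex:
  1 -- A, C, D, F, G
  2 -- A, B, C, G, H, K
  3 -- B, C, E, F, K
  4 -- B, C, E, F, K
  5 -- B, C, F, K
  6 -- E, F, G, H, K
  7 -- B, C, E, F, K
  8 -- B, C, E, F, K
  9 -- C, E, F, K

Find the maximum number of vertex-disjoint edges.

One maximum matching: 1-G, 2-A, 3-F, 4-B, 5-C, 6-H, 7-E, 8-K.
The set {3, 4, 5, 7, 8, 9} has only 5 neighbours ({B, C, E, F, K}), so by Hall's theorem at most 8 of the 9 left vertices can be matched.

8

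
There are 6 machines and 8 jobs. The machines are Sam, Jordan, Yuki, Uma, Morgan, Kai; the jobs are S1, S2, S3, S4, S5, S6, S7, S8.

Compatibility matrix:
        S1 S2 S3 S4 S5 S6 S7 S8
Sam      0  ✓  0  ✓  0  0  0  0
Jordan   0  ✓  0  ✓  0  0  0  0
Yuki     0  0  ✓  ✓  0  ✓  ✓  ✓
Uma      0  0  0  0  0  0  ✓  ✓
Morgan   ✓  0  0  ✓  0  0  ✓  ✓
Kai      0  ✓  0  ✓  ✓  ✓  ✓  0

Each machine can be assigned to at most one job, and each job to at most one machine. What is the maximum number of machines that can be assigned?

For example, pair Sam-S4, Jordan-S2, Yuki-S6, Uma-S8, Morgan-S1, Kai-S7.
This saturates every machine, so 6 is the maximum.

6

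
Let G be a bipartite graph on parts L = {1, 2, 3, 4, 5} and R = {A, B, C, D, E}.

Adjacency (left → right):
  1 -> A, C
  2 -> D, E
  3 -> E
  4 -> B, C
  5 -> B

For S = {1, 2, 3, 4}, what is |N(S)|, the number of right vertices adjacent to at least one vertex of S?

The union of neighbours of {1, 2, 3, 4} is {A, B, C, D, E}, which has 5 elements.
Since |N(S)| = 5 ≥ |S| = 4, Hall's condition holds for this subset.

5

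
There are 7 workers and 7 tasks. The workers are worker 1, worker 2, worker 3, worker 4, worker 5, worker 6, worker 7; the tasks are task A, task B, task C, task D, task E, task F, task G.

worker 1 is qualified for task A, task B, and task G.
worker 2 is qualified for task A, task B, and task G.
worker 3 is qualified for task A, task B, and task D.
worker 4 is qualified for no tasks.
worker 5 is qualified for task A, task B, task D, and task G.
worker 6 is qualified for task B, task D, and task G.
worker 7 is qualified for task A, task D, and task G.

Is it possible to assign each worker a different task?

No

The set {worker 1, worker 2, worker 3, worker 4, worker 5, worker 6, worker 7} has only 4 neighbours ({task A, task B, task D, task G}), so by Hall's theorem at most 4 of the 7 workers can be matched.
Hence no matching covers every worker.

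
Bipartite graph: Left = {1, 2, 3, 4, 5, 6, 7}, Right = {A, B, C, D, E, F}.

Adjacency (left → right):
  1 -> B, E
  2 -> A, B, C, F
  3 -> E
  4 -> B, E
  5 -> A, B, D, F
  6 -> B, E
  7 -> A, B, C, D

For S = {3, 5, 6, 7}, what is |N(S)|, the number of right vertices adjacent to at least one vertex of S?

6

The union of neighbours of {3, 5, 6, 7} is {A, B, C, D, E, F}, which has 6 elements.
Since |N(S)| = 6 ≥ |S| = 4, Hall's condition holds for this subset.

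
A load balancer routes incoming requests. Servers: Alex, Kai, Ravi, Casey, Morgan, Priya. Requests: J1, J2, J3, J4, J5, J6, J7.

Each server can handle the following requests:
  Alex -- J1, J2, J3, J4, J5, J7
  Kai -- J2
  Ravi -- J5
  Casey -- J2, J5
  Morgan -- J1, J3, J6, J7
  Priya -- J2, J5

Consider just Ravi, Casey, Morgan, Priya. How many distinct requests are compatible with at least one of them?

6

The union of neighbours of {Ravi, Casey, Morgan, Priya} is {J1, J2, J3, J5, J6, J7}, which has 6 elements.
Since |N(S)| = 6 ≥ |S| = 4, Hall's condition holds for this subset.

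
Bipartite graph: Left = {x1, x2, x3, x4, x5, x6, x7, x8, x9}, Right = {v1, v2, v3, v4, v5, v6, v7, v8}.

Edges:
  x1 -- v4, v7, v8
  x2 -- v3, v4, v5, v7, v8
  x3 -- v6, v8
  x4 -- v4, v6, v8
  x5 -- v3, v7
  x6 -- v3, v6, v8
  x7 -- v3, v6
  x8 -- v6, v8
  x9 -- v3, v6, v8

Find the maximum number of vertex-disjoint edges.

6

A valid assignment of size 6: x1-v7, x2-v5, x3-v8, x4-v4, x5-v3, x6-v6.
The set {x1, x3, x4, x5, x6, x7, x8, x9} has only 5 neighbours ({v3, v4, v6, v7, v8}), so by Hall's theorem at most 6 of the 9 left vertices can be matched.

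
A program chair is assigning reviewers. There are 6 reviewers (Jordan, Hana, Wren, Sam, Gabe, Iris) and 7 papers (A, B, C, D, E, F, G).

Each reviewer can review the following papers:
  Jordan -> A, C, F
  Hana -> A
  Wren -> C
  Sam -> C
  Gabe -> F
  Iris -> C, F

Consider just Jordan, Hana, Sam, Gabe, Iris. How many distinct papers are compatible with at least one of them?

3

The union of neighbours of {Jordan, Hana, Sam, Gabe, Iris} is {A, C, F}, which has 3 elements.
Since |N(S)| = 3 < |S| = 5, Hall's condition fails for this subset.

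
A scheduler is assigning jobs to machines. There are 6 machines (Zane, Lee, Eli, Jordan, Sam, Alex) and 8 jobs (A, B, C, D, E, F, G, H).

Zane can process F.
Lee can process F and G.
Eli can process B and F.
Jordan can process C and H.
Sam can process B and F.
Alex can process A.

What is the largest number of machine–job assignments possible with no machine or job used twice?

For example, pair Zane→F, Lee→G, Eli→B, Jordan→C, Alex→A.
The set {Zane, Eli, Sam} has only 2 neighbours ({B, F}), so by Hall's theorem at most 5 of the 6 machines can be matched.

5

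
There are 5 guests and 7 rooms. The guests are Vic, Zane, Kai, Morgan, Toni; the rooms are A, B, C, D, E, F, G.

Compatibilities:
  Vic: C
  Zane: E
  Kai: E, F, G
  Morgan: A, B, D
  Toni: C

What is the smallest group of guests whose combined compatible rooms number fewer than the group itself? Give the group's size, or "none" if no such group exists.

2

Take S = {Vic, Toni}. Its neighbourhood is {C}, so |N(S)| = 1 < |S| = 2.
No single vertex violates Hall's condition since each has at least one neighbour, so 2 is the minimum.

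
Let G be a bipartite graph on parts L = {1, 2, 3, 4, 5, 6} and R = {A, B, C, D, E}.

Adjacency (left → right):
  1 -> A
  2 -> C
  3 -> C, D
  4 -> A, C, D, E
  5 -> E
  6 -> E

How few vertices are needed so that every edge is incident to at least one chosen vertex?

4

{A, C, D, E} is a vertex cover of size 4: every edge has an endpoint in this set.
No smaller cover exists because 1–A, 2–C, 3–D, 4–E is a matching of size 4, and a cover must include an endpoint of each of these disjoint edges (König's theorem).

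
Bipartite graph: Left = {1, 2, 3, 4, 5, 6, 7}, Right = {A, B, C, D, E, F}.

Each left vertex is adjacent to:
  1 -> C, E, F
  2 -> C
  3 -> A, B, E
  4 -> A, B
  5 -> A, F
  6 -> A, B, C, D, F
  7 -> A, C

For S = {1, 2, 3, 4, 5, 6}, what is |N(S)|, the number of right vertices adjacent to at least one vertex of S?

6

The union of neighbours of {1, 2, 3, 4, 5, 6} is {A, B, C, D, E, F}, which has 6 elements.
Since |N(S)| = 6 ≥ |S| = 6, Hall's condition holds for this subset.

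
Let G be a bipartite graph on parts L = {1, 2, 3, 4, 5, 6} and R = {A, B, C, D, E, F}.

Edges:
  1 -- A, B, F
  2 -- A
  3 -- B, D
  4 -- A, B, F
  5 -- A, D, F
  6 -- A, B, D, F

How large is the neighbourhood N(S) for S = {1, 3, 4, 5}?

The union of neighbours of {1, 3, 4, 5} is {A, B, D, F}, which has 4 elements.
Since |N(S)| = 4 ≥ |S| = 4, Hall's condition holds for this subset.

4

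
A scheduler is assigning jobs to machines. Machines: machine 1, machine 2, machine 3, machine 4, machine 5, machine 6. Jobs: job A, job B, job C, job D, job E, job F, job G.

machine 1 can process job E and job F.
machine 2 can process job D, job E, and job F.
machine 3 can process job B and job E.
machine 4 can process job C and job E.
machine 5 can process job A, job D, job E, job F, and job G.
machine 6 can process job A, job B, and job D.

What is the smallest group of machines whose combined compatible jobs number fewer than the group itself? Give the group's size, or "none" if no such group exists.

none

A matching saturating every machine exists, for instance machine 1→job E, machine 2→job D, machine 3→job B, machine 4→job C, machine 5→job F, machine 6→job A.
By Hall's marriage theorem, this means |N(S)| ≥ |S| for every subset S, so no violating subset exists.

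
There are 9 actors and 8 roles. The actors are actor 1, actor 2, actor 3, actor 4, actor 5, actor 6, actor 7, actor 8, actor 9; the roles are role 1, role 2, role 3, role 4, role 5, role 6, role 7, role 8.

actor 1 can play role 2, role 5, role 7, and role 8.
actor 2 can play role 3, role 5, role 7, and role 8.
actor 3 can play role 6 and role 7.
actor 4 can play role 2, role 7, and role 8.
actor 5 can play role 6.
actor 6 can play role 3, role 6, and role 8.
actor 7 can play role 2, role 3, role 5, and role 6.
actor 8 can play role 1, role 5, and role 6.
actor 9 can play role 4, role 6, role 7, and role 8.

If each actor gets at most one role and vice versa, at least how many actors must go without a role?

1

A valid assignment of size 8: actor 1–role 5, actor 2–role 3, actor 3–role 7, actor 4–role 2, actor 5–role 6, actor 6–role 8, actor 8–role 1, actor 9–role 4.
The set {actor 1, actor 2, actor 3, actor 4, actor 5, actor 6, actor 7} has only 6 neighbours ({role 2, role 3, role 5, role 6, role 7, role 8}), so by Hall's theorem at most 8 of the 9 actors can be matched.
That matches 8 of the 9, leaving 1 unmatched; no matching can do better.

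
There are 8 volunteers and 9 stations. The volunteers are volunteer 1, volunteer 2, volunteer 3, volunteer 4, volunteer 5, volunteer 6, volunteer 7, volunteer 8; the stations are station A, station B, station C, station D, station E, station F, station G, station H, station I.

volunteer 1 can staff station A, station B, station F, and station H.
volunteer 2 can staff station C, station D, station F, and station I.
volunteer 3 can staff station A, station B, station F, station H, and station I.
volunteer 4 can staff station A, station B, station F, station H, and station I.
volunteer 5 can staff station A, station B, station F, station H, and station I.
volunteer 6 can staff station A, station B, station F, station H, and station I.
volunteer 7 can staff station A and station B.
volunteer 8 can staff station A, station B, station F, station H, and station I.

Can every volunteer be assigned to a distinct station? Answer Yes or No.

No

The set {volunteer 1, volunteer 3, volunteer 4, volunteer 5, volunteer 6, volunteer 7, volunteer 8} has only 5 neighbours ({station A, station B, station F, station H, station I}), so by Hall's theorem at most 6 of the 8 volunteers can be matched.
Hence no matching covers every volunteer.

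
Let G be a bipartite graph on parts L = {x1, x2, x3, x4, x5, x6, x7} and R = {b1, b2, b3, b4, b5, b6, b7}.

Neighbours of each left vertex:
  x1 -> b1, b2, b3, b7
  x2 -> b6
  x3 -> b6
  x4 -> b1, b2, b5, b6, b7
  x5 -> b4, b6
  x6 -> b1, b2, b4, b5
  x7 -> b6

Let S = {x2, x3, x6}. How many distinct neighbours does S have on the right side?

The union of neighbours of {x2, x3, x6} is {b1, b2, b4, b5, b6}, which has 5 elements.
Since |N(S)| = 5 ≥ |S| = 3, Hall's condition holds for this subset.

5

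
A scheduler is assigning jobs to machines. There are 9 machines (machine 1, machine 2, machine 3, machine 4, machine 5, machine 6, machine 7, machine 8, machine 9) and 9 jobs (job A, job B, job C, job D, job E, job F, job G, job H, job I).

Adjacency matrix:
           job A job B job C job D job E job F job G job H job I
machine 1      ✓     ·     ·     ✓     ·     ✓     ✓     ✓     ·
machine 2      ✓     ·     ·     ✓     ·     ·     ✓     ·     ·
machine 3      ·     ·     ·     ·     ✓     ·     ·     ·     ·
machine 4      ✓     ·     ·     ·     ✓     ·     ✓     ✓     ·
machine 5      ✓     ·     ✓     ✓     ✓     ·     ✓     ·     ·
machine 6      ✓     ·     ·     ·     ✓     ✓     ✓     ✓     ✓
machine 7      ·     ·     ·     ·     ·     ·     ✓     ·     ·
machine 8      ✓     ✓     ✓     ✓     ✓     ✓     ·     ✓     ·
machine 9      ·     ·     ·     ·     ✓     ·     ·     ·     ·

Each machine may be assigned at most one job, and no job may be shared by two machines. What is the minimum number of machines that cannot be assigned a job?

1

For example, pair machine 1→job D, machine 2→job A, machine 3→job E, machine 4→job H, machine 5→job C, machine 6→job I, machine 7→job G, machine 8→job F.
The set {machine 3, machine 9} has only 1 neighbour ({job E}), so by Hall's theorem at most 8 of the 9 machines can be matched.
That matches 8 of the 9, leaving 1 unmatched; no matching can do better.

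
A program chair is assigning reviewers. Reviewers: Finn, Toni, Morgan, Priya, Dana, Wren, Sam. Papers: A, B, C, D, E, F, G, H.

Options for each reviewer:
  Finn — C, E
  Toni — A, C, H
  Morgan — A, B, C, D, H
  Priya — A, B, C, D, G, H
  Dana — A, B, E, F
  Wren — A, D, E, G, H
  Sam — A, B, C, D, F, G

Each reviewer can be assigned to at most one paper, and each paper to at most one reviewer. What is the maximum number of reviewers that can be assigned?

7

One maximum matching: Finn-E, Toni-C, Morgan-B, Priya-H, Dana-F, Wren-A, Sam-G.
All 7 reviewers are matched, so no larger matching exists.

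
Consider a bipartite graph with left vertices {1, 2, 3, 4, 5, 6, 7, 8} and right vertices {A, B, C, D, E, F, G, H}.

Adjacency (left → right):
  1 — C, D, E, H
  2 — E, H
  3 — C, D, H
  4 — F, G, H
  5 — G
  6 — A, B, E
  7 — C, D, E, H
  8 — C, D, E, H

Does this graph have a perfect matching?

The set {1, 2, 3, 7, 8} has only 4 neighbours ({C, D, E, H}), so by Hall's theorem at most 7 of the 8 left vertices can be matched.
Hence no matching covers every left vertex.

No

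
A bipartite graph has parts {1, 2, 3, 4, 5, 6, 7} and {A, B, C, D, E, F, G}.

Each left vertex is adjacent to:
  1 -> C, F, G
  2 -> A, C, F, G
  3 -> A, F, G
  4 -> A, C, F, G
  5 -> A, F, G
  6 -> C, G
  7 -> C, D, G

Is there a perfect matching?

No

The set {1, 2, 3, 4, 5, 6} has only 4 neighbours ({A, C, F, G}), so by Hall's theorem at most 5 of the 7 left vertices can be matched.
Hence no matching covers every left vertex.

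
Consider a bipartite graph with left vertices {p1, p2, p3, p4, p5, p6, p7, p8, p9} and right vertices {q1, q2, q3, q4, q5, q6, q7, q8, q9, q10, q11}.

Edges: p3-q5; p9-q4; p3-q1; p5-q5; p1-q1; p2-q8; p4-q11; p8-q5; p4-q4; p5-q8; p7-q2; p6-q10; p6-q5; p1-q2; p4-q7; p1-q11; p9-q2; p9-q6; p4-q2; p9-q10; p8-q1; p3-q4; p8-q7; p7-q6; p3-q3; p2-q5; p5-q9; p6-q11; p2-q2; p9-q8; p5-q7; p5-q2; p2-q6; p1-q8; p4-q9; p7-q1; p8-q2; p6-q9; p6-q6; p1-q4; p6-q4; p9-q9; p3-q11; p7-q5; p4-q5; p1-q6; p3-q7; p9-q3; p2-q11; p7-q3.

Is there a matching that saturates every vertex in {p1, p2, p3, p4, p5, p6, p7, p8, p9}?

Yes

A valid assignment of size 9: p1→q11, p2→q8, p3→q3, p4→q4, p5→q7, p6→q6, p7→q1, p8→q2, p9→q9.
Every left vertex is matched, so this matching saturates all of them.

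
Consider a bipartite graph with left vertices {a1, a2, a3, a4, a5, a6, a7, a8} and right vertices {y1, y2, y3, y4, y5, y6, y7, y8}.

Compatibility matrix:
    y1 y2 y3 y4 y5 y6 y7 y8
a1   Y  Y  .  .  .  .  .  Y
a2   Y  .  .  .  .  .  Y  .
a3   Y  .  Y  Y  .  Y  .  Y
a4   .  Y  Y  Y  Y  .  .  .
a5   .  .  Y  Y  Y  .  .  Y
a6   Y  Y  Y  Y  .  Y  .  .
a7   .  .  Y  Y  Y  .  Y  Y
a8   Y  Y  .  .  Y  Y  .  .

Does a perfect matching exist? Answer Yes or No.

One maximum matching: a1-y8, a2-y7, a3-y6, a4-y2, a5-y5, a6-y4, a7-y3, a8-y1.
All 8 left vertices are covered.

Yes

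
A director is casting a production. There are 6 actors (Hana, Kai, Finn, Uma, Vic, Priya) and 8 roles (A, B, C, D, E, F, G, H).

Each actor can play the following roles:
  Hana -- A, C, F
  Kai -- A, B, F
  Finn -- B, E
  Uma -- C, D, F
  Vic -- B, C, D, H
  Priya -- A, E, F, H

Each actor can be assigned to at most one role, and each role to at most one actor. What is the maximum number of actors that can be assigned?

For example, pair Hana–A, Kai–F, Finn–E, Uma–C, Vic–B, Priya–H.
All 6 actors are matched, so no larger matching exists.

6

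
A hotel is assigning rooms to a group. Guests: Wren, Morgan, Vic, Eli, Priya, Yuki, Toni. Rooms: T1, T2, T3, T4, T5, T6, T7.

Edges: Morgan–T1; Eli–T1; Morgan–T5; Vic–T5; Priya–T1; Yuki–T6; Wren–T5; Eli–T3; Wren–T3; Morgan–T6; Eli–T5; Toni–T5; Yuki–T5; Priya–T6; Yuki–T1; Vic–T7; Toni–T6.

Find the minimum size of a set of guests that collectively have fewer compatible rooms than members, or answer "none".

Take S = {Morgan, Priya, Yuki, Toni}. Its neighbourhood is {T1, T5, T6}, so |N(S)| = 3 < |S| = 4.
Every subset of size less than 4 has at least as many neighbours as members, so 4 is the minimum.

4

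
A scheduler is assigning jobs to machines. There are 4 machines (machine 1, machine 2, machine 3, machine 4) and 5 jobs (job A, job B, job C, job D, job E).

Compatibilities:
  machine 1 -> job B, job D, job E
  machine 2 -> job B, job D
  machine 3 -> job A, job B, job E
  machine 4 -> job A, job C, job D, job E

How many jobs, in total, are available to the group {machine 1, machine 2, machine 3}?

The union of neighbours of {machine 1, machine 2, machine 3} is {job A, job B, job D, job E}, which has 4 elements.
Since |N(S)| = 4 ≥ |S| = 3, Hall's condition holds for this subset.

4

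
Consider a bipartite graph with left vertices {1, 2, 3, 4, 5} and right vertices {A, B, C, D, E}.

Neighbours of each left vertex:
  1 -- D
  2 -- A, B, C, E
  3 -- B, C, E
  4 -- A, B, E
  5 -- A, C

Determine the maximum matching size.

A valid assignment of size 5: 1-D, 2-B, 3-E, 4-A, 5-C.
This saturates every left vertex, so 5 is the maximum.

5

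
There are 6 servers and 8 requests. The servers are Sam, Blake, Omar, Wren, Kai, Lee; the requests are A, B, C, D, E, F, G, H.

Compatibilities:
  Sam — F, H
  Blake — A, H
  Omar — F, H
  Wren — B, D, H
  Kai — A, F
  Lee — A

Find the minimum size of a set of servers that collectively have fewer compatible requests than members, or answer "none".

Take S = {Sam, Blake, Omar, Kai}. Its neighbourhood is {A, F, H}, so |N(S)| = 3 < |S| = 4.
Every subset of size less than 4 has at least as many neighbours as members, so 4 is the minimum.

4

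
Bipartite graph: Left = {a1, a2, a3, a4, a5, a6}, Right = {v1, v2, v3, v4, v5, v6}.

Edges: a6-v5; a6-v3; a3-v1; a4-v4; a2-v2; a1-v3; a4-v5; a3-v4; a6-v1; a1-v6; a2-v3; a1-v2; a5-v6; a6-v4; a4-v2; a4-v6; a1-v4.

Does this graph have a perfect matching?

One maximum matching: a1–v2, a2–v3, a3–v4, a4–v5, a5–v6, a6–v1.
All 6 left vertices are covered.

Yes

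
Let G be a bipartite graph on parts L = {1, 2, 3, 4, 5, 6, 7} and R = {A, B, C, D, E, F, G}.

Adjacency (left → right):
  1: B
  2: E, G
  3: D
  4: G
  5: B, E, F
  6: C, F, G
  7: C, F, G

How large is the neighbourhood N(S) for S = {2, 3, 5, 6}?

6

The union of neighbours of {2, 3, 5, 6} is {B, C, D, E, F, G}, which has 6 elements.
Since |N(S)| = 6 ≥ |S| = 4, Hall's condition holds for this subset.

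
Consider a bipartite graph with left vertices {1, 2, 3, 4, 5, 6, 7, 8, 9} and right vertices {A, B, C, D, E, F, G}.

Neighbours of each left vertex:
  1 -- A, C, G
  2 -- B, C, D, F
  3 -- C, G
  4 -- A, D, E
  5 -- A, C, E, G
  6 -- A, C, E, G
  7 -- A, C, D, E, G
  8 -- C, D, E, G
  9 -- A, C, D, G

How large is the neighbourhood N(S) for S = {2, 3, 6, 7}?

7

The union of neighbours of {2, 3, 6, 7} is {A, B, C, D, E, F, G}, which has 7 elements.
Since |N(S)| = 7 ≥ |S| = 4, Hall's condition holds for this subset.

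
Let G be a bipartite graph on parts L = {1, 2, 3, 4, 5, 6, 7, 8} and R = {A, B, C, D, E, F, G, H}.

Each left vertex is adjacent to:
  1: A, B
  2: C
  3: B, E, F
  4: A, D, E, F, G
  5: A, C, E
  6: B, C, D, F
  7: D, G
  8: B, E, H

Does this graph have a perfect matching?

For example, pair 1-B, 2-C, 3-F, 4-A, 5-E, 6-D, 7-G, 8-H.
Every left vertex is matched, so this is a perfect matching.

Yes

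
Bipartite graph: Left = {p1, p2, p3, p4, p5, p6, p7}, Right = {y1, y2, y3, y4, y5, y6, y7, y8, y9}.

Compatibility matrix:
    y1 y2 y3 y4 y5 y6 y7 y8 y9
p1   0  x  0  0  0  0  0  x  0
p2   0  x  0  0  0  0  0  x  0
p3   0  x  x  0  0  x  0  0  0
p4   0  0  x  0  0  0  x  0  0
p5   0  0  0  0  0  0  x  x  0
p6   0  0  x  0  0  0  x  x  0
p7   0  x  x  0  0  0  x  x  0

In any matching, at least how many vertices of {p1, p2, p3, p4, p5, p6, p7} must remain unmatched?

2

For example, pair p1-y2, p2-y8, p3-y6, p4-y3, p5-y7.
The set {p1, p2, p4, p5, p6, p7} has only 4 neighbours ({y2, y3, y7, y8}), so by Hall's theorem at most 5 of the 7 left vertices can be matched.
That matches 5 of the 7, leaving 2 unmatched; no matching can do better.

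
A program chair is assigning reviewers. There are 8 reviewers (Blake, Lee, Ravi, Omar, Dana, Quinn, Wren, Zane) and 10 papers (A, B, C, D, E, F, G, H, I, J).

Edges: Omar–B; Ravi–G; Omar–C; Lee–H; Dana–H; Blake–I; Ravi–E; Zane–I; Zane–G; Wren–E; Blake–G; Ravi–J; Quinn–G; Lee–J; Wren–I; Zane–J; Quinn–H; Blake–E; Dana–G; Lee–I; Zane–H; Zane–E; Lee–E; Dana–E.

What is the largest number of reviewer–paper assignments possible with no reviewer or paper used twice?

6

A valid assignment of size 6: Blake-E, Lee-I, Ravi-J, Omar-B, Dana-H, Quinn-G.
The set {Blake, Lee, Ravi, Dana, Quinn, Wren, Zane} has only 5 neighbours ({E, G, H, I, J}), so by Hall's theorem at most 6 of the 8 reviewers can be matched.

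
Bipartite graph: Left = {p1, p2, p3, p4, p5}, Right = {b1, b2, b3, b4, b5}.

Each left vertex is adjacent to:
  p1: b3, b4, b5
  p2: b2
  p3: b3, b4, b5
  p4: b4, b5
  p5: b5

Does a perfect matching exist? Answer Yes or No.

No

The set {p1, p3, p4, p5} has only 3 neighbours ({b3, b4, b5}), so by Hall's theorem at most 4 of the 5 left vertices can be matched.
Hence no matching covers every left vertex.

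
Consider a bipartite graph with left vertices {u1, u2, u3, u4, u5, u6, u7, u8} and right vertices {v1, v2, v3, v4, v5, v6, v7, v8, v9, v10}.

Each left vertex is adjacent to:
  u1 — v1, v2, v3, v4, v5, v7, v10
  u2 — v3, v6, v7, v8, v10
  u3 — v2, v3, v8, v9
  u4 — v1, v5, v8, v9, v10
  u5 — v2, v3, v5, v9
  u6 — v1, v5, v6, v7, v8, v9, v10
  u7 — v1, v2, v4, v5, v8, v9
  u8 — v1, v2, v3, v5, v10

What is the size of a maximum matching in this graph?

8

A valid assignment of size 8: u1-v3, u2-v8, u3-v9, u4-v5, u5-v2, u6-v6, u7-v1, u8-v10.
All 8 left vertices are matched, so no larger matching exists.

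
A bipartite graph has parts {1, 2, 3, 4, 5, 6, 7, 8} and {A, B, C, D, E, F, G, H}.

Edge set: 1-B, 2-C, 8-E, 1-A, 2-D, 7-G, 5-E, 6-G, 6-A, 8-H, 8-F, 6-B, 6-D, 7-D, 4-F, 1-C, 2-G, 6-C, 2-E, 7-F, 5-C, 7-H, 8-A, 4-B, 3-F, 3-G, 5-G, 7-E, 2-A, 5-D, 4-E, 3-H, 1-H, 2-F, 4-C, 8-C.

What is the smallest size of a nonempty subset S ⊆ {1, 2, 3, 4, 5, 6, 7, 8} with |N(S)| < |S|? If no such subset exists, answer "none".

A matching saturating every left vertex exists, for instance 1→C, 2→F, 3→H, 4→B, 5→D, 6→G, 7→E, 8→A.
By Hall's marriage theorem, this means |N(S)| ≥ |S| for every subset S, so no violating subset exists.

none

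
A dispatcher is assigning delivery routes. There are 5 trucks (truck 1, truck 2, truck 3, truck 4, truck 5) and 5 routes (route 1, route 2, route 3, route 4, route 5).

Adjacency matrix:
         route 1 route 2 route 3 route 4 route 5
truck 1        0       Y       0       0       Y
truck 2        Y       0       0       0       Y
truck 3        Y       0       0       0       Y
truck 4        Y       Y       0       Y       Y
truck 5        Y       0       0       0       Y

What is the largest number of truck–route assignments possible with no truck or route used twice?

4

A valid assignment of size 4: truck 1–route 2, truck 2–route 5, truck 3–route 1, truck 4–route 4.
The set {truck 2, truck 3, truck 5} has only 2 neighbours ({route 1, route 5}), so by Hall's theorem at most 4 of the 5 trucks can be matched.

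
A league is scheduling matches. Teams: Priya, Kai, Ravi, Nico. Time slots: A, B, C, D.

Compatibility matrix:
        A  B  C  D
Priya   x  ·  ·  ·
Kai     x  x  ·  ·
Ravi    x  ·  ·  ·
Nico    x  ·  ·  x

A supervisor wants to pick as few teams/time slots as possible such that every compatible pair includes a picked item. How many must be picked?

3

{Kai, Nico, A} is a vertex cover of size 3: every edge has an endpoint in this set.
No smaller cover exists because Priya–A, Kai–B, Nico–D is a matching of size 3, and a cover must include an endpoint of each of these disjoint edges (König's theorem).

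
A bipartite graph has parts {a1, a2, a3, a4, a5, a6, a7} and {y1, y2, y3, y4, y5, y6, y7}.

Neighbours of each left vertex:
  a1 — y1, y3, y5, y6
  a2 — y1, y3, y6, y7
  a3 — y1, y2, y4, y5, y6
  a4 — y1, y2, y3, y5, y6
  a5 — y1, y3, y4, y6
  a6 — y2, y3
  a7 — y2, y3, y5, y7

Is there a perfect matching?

One maximum matching: a1→y5, a2→y7, a3→y4, a4→y6, a5→y1, a6→y2, a7→y3.
All 7 left vertices are covered.

Yes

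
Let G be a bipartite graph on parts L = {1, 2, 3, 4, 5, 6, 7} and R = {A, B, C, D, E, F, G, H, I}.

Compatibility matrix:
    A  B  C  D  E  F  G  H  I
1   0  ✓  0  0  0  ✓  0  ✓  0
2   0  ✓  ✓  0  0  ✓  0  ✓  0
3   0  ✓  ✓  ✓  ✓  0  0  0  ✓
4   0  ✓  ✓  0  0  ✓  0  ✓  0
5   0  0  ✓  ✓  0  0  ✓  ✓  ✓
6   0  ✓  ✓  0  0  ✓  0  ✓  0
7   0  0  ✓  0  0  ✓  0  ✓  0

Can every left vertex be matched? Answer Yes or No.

The set {1, 2, 4, 6, 7} has only 4 neighbours ({B, C, F, H}), so by Hall's theorem at most 6 of the 7 left vertices can be matched.
Hence no matching covers every left vertex.

No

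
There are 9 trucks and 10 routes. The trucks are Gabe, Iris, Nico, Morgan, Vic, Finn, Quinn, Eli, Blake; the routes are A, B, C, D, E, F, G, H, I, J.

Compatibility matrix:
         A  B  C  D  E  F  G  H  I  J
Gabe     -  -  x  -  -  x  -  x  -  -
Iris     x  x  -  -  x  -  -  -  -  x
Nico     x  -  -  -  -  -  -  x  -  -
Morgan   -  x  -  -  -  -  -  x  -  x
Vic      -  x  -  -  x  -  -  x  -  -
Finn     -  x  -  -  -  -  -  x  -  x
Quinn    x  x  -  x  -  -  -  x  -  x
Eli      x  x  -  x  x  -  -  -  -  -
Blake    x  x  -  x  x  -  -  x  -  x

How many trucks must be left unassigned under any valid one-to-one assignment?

For example, pair Gabe-F, Iris-J, Nico-A, Morgan-H, Vic-E, Finn-B, Quinn-D.
The set {Iris, Nico, Morgan, Vic, Finn, Quinn, Eli, Blake} has only 6 neighbours ({A, B, D, E, H, J}), so by Hall's theorem at most 7 of the 9 trucks can be matched.
That matches 7 of the 9, leaving 2 unmatched; no matching can do better.

2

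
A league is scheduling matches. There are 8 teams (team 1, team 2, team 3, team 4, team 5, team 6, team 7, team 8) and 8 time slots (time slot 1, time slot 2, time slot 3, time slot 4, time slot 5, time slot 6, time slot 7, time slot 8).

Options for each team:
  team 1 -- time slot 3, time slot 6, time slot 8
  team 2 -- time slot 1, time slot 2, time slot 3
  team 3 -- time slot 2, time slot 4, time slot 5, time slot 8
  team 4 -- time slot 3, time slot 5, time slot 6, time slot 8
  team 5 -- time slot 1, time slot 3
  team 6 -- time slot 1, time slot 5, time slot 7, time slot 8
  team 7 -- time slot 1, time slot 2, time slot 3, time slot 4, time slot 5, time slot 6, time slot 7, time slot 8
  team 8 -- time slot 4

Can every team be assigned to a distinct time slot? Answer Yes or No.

A valid assignment of size 8: team 1–time slot 8, team 2–time slot 3, team 3–time slot 2, team 4–time slot 6, team 5–time slot 1, team 6–time slot 7, team 7–time slot 5, team 8–time slot 4.
All 8 teams are covered.

Yes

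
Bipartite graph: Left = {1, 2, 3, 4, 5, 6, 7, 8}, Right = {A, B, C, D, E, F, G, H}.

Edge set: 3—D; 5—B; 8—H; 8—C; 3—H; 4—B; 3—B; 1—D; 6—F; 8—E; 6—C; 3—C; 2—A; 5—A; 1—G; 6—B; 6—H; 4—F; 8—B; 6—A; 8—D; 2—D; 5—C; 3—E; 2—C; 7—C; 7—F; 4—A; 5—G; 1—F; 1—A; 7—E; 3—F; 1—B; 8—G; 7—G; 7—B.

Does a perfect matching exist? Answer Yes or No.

A valid assignment of size 8: 1-B, 2-D, 3-H, 4-F, 5-C, 6-A, 7-E, 8-G.
Every left vertex is matched, so this is a perfect matching.

Yes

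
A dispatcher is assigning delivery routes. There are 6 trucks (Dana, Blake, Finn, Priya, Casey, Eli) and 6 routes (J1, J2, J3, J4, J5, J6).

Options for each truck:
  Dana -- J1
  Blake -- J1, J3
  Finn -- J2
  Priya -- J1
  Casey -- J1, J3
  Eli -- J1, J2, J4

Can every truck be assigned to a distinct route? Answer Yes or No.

No

The set {Dana, Blake, Priya, Casey} has only 2 neighbours ({J1, J3}), so by Hall's theorem at most 4 of the 6 trucks can be matched.
Hence no matching covers every truck.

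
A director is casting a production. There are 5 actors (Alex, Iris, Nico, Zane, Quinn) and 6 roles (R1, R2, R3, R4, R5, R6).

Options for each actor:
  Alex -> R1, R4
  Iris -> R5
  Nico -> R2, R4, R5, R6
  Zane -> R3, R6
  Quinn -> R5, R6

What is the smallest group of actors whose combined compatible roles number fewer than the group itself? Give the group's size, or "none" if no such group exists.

none

A matching saturating every actor exists, for instance Alex→R1, Iris→R5, Nico→R4, Zane→R3, Quinn→R6.
By Hall's marriage theorem, this means |N(S)| ≥ |S| for every subset S, so no violating subset exists.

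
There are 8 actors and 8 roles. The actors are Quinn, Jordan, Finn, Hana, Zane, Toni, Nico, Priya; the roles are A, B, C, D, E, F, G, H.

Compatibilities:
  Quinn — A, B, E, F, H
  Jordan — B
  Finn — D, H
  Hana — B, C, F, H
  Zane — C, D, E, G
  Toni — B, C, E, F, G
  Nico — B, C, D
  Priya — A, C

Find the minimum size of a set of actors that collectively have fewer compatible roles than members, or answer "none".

none

A matching saturating every actor exists, for instance Quinn→A, Jordan→B, Finn→H, Hana→F, Zane→E, Toni→G, Nico→D, Priya→C.
By Hall's marriage theorem, this means |N(S)| ≥ |S| for every subset S, so no violating subset exists.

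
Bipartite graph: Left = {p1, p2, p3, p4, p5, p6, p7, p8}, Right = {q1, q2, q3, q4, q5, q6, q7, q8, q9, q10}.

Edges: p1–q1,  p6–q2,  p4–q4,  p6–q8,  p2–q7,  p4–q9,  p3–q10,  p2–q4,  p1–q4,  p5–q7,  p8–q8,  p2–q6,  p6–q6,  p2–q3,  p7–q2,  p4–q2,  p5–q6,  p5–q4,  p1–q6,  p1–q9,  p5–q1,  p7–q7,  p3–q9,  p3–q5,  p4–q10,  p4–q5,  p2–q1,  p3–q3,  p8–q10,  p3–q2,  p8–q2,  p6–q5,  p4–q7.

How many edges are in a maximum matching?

8

A valid assignment of size 8: p1-q6, p2-q1, p3-q3, p4-q9, p5-q4, p6-q2, p7-q7, p8-q8.
All 8 left vertices are matched, so no larger matching exists.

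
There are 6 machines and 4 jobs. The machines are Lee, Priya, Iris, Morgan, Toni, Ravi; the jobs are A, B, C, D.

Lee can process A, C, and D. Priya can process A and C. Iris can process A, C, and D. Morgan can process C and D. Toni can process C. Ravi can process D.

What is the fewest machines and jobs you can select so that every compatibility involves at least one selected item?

3

The 3 edges Lee–D, Priya–A, Iris–C form a matching, so any vertex cover needs at least 3 vertices (one per matched edge).
Conversely {A, C, D} meets every edge and has exactly 3 vertices, so 3 is optimal.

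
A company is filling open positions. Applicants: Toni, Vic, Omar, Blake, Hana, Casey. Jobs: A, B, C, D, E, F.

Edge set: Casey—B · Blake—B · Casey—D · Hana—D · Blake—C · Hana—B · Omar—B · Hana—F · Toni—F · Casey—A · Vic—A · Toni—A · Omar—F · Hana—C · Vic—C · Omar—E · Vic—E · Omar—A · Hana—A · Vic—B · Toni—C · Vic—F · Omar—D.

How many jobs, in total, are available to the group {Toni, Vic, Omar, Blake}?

The union of neighbours of {Toni, Vic, Omar, Blake} is {A, B, C, D, E, F}, which has 6 elements.
Since |N(S)| = 6 ≥ |S| = 4, Hall's condition holds for this subset.

6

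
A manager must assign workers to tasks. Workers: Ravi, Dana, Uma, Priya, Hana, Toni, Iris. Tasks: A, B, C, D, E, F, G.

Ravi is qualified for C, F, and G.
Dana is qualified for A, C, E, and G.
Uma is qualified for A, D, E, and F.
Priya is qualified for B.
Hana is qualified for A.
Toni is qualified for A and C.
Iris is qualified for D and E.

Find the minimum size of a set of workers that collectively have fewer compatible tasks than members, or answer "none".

A matching saturating every worker exists, for instance Ravi→F, Dana→G, Uma→D, Priya→B, Hana→A, Toni→C, Iris→E.
By Hall's marriage theorem, this means |N(S)| ≥ |S| for every subset S, so no violating subset exists.

none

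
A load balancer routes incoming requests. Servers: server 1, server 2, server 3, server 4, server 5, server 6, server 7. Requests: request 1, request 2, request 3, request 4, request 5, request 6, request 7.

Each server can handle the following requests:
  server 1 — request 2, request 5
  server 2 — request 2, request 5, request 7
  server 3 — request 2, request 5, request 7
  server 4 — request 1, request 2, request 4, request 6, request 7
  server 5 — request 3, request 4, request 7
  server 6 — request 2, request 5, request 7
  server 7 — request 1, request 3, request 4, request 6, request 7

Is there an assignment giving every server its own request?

No

The set {server 1, server 2, server 3, server 6} has only 3 neighbours ({request 2, request 5, request 7}), so by Hall's theorem at most 6 of the 7 servers can be matched.
Hence no matching covers every server.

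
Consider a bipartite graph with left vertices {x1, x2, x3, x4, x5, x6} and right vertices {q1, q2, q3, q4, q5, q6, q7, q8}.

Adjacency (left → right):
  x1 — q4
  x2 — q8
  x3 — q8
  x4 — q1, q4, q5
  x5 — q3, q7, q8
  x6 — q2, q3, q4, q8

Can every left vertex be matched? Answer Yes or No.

No

The set {x2, x3} has only 1 neighbour ({q8}), so by Hall's theorem at most 5 of the 6 left vertices can be matched.
Hence no matching covers every left vertex.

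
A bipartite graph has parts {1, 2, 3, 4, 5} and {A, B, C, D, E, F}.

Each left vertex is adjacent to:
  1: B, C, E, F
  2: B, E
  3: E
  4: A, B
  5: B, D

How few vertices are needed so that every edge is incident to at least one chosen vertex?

5

The 5 edges 1–C, 2–B, 3–E, 4–A, 5–D form a matching, so any vertex cover needs at least 5 vertices (one per matched edge).
Conversely {1, 2, 3, 4, 5} meets every edge and has exactly 5 vertices, so 5 is optimal.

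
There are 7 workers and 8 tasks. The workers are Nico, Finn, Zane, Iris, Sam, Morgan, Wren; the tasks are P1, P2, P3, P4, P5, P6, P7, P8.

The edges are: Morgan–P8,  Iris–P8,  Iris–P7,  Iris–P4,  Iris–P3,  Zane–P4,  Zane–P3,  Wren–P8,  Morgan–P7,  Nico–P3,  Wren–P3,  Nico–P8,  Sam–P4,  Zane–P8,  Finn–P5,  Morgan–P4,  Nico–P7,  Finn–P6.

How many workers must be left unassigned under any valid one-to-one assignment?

2

One maximum matching: Nico→P7, Finn→P5, Zane→P8, Iris→P3, Sam→P4.
The set {Nico, Zane, Iris, Sam, Morgan, Wren} has only 4 neighbours ({P3, P4, P7, P8}), so by Hall's theorem at most 5 of the 7 workers can be matched.
That matches 5 of the 7, leaving 2 unmatched; no matching can do better.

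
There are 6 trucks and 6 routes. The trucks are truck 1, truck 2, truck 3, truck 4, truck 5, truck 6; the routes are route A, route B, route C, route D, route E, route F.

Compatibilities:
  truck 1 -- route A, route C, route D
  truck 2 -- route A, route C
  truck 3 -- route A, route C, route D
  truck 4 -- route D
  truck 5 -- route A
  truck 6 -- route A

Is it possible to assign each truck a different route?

No

The set {truck 1, truck 2, truck 3, truck 4, truck 5, truck 6} has only 3 neighbours ({route A, route C, route D}), so by Hall's theorem at most 3 of the 6 trucks can be matched.
Hence no matching covers every truck.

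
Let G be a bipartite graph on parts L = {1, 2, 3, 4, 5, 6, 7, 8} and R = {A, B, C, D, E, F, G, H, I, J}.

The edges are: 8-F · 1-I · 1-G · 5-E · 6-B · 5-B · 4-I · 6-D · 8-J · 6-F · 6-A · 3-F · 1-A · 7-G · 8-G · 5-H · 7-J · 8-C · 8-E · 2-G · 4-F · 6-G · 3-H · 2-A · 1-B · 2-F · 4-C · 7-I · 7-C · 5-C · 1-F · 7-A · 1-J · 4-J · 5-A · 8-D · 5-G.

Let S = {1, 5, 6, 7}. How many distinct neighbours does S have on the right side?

10

The union of neighbours of {1, 5, 6, 7} is {A, B, C, D, E, F, G, H, I, J}, which has 10 elements.
Since |N(S)| = 10 ≥ |S| = 4, Hall's condition holds for this subset.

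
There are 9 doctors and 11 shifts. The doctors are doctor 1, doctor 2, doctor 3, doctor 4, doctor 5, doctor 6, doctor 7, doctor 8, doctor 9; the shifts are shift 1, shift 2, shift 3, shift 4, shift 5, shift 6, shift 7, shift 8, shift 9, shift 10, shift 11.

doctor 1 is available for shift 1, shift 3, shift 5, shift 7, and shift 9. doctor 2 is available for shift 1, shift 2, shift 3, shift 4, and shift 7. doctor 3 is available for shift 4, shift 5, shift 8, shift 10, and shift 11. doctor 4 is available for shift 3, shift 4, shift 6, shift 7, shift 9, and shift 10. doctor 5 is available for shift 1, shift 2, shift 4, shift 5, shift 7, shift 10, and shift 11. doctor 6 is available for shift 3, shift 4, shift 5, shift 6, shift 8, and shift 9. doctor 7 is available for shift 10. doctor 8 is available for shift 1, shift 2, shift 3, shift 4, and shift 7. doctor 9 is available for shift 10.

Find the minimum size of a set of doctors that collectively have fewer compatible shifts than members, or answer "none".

Take S = {doctor 7, doctor 9}. Its neighbourhood is {shift 10}, so |N(S)| = 1 < |S| = 2.
No single vertex violates Hall's condition since each has at least one neighbour, so 2 is the minimum.

2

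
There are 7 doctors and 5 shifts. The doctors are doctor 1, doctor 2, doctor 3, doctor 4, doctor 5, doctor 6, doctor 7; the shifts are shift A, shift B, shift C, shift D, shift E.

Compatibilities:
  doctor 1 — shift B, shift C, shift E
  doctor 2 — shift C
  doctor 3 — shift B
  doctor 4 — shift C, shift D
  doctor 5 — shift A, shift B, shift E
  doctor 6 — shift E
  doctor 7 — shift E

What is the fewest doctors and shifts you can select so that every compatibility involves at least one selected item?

The 5 edges doctor 1–shift E, doctor 2–shift C, doctor 3–shift B, doctor 4–shift D, doctor 5–shift A form a matching, so any vertex cover needs at least 5 vertices (one per matched edge).
Conversely {doctor 4, doctor 5, shift B, shift C, shift E} meets every edge and has exactly 5 vertices, so 5 is optimal.

5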